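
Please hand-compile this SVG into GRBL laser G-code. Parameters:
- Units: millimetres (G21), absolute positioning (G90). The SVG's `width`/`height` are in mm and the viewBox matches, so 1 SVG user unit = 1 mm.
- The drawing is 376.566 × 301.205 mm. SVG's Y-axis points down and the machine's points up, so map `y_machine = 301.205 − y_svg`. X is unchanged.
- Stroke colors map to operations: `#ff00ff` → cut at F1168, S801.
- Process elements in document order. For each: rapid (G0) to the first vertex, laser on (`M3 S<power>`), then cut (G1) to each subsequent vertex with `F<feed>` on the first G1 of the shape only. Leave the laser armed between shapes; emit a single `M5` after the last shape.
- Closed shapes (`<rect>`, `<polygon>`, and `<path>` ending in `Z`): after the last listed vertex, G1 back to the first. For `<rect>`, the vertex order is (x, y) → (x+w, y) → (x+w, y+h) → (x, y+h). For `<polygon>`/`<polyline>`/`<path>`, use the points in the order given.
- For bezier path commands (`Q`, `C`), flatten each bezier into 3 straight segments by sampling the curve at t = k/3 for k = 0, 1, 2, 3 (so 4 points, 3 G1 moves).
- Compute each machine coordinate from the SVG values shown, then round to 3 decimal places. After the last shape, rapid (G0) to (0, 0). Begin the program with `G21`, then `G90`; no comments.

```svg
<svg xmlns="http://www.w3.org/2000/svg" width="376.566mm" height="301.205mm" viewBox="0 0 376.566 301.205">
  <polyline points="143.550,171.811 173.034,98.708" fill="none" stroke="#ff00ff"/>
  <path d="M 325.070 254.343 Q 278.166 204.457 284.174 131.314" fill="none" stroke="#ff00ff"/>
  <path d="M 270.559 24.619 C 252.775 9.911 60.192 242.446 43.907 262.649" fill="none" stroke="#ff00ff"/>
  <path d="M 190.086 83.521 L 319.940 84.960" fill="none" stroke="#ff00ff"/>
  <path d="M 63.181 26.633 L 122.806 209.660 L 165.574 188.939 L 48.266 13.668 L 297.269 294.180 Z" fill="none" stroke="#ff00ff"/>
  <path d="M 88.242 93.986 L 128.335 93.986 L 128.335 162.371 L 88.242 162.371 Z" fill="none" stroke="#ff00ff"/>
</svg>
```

G21
G90
G0 X143.550 Y129.394
M3 S801
G1 X173.034 Y202.497 F1168
G0 X325.070 Y46.862
M3 S801
G1 X299.680 Y82.703 F1168
G1 X286.048 Y123.713
G1 X284.174 Y169.891
G0 X270.559 Y276.586
M3 S801
G1 X207.512 Y225.901 F1168
G1 X105.954 Y112.515
G1 X43.907 Y38.556
G0 X190.086 Y217.684
M3 S801
G1 X319.940 Y216.245 F1168
G0 X63.181 Y274.572
M3 S801
G1 X122.806 Y91.545 F1168
G1 X165.574 Y112.266
G1 X48.266 Y287.537
G1 X297.269 Y7.025
G1 X63.181 Y274.572
G0 X88.242 Y207.219
M3 S801
G1 X128.335 Y207.219 F1168
G1 X128.335 Y138.834
G1 X88.242 Y138.834
G1 X88.242 Y207.219
M5
G0 X0.000 Y0.000

Since the viewBox matches the mm dimensions, user units are millimetres directly. The only transform is the Y-flip y_m = 301.205 − y_svg.

Shape 1 is a line segment drawn with `<polyline>`. Its stroke #ff00ff means cut at S801, F1168. After flipping Y the toolpath is (143.550,129.394) → (173.034,202.497).

Shape 2 is a quadratic bezier drawn with `<path>`. Its stroke #ff00ff means cut at S801, F1168. After flipping Y the toolpath is (325.070,46.862) → (299.680,82.703) → (286.048,123.713) → (284.174,169.891).

Shape 3 is a cubic bezier drawn with `<path>`. Its stroke #ff00ff means cut at S801, F1168. After flipping Y the toolpath is (270.559,276.586) → (207.512,225.901) → (105.954,112.515) → (43.907,38.556).

Shape 4 is a line segment drawn with `<path>`. Its stroke #ff00ff means cut at S801, F1168. After flipping Y the toolpath is (190.086,217.684) → (319.940,216.245).

Shape 5 is a closed polygon drawn with `<path>`. Its stroke #ff00ff means cut at S801, F1168. After flipping Y the toolpath is (63.181,274.572) → (122.806,91.545) → (165.574,112.266) → (48.266,287.537) → (297.269,7.025) → (63.181,274.572), returning to the start.

Shape 6 is a rectangle drawn with `<path>`. Its stroke #ff00ff means cut at S801, F1168. After flipping Y the toolpath is (88.242,207.219) → (128.335,207.219) → (128.335,138.834) → (88.242,138.834) → (88.242,207.219), returning to the start.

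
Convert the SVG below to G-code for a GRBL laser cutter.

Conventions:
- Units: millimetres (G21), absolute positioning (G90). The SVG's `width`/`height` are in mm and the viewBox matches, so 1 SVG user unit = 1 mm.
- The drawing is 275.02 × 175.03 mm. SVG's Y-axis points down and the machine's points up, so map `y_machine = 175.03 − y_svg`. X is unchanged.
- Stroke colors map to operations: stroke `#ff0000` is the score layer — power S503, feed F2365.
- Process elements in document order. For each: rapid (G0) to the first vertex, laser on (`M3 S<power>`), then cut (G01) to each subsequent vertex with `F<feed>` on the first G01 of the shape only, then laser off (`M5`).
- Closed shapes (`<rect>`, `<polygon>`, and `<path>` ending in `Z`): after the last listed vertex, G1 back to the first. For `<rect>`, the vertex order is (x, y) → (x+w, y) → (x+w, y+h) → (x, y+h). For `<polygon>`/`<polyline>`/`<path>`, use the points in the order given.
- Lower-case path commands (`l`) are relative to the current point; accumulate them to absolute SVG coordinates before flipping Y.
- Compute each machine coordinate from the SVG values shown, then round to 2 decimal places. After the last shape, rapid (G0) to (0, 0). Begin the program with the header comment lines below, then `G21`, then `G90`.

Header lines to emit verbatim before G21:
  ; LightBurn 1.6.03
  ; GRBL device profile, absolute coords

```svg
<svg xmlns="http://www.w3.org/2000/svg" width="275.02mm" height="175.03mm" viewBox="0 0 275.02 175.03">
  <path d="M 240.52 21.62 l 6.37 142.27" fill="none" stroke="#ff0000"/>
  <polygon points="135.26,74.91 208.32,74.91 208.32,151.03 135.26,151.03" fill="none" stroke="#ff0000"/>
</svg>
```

Since the viewBox matches the mm dimensions, user units are millimetres directly. The only transform is the Y-flip y_m = 175.03 − y_svg.

Shape 1 is a line segment drawn with `<path>`. Its stroke #ff0000 means score at S503, F2365. After flipping Y the toolpath is (240.52,153.41) → (246.89,11.14).

Shape 2 is a rectangle drawn with `<polygon>`. Its stroke #ff0000 means score at S503, F2365. After flipping Y the toolpath is (135.26,100.12) → (208.32,100.12) → (208.32,24.00) → (135.26,24.00) → (135.26,100.12), returning to the start.

; LightBurn 1.6.03
; GRBL device profile, absolute coords
G21
G90
G0 X240.52 Y153.41
M3 S503
G01 X246.89 Y11.14 F2365
M5
G0 X135.26 Y100.12
M3 S503
G01 X208.32 Y100.12 F2365
G01 X208.32 Y24.00
G01 X135.26 Y24.00
G01 X135.26 Y100.12
M5
G0 X0.00 Y0.00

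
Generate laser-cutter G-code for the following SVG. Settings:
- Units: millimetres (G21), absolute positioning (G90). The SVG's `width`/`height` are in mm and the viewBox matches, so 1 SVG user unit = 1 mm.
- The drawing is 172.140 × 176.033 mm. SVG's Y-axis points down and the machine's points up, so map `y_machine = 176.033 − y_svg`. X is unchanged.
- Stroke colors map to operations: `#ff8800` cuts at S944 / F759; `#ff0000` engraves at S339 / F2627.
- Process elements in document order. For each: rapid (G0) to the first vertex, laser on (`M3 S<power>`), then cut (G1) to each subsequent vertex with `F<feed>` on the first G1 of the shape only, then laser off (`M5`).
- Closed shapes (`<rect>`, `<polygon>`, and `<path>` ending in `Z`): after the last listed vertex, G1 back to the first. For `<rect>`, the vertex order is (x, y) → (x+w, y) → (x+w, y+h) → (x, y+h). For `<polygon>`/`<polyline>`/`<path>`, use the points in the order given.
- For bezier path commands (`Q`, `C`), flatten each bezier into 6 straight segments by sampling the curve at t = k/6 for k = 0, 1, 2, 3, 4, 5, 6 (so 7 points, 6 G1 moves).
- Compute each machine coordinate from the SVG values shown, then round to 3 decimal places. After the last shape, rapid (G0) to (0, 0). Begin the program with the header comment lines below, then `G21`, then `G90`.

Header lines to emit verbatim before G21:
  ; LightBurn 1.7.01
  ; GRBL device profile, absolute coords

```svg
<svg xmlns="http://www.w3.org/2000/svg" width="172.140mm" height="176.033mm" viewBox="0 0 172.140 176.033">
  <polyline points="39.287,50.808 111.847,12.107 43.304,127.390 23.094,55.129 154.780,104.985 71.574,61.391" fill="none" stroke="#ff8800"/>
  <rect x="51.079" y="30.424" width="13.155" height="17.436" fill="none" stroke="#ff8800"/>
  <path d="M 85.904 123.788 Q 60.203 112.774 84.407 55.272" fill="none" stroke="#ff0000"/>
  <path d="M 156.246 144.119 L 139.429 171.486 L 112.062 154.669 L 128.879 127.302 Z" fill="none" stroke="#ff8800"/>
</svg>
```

Since the viewBox matches the mm dimensions, user units are millimetres directly. The only transform is the Y-flip y_m = 176.033 − y_svg.

Shape 1 is a open polyline drawn with `<polyline>`. Its stroke #ff8800 means cut at S944, F759. After flipping Y the toolpath is (39.287,125.225) → (111.847,163.926) → (43.304,48.643) → (23.094,120.904) → (154.780,71.048) → (71.574,114.642).

Shape 2 is a rectangle drawn with `<rect>`. Its stroke #ff8800 means cut at S944, F759. After flipping Y the toolpath is (51.079,145.609) → (64.234,145.609) → (64.234,128.173) → (51.079,128.173) → (51.079,145.609), returning to the start.

Shape 3 is a quadratic bezier drawn with `<path>`. Its stroke #ff0000 means engrave at S339, F2627. After flipping Y the toolpath is (85.904,52.245) → (78.723,57.208) → (74.315,64.753) → (72.679,74.881) → (73.816,87.592) → (77.725,102.885) → (84.407,120.761).

Shape 4 is a regular polygon drawn with `<path>`. Its stroke #ff8800 means cut at S944, F759. After flipping Y the toolpath is (156.246,31.914) → (139.429,4.547) → (112.062,21.364) → (128.879,48.731) → (156.246,31.914), returning to the start.

; LightBurn 1.7.01
; GRBL device profile, absolute coords
G21
G90
G0 X39.287 Y125.225
M3 S944
G1 X111.847 Y163.926 F759
G1 X43.304 Y48.643
G1 X23.094 Y120.904
G1 X154.780 Y71.048
G1 X71.574 Y114.642
M5
G0 X51.079 Y145.609
M3 S944
G1 X64.234 Y145.609 F759
G1 X64.234 Y128.173
G1 X51.079 Y128.173
G1 X51.079 Y145.609
M5
G0 X85.904 Y52.245
M3 S339
G1 X78.723 Y57.208 F2627
G1 X74.315 Y64.753
G1 X72.679 Y74.881
G1 X73.816 Y87.592
G1 X77.725 Y102.885
G1 X84.407 Y120.761
M5
G0 X156.246 Y31.914
M3 S944
G1 X139.429 Y4.547 F759
G1 X112.062 Y21.364
G1 X128.879 Y48.731
G1 X156.246 Y31.914
M5
G0 X0.000 Y0.000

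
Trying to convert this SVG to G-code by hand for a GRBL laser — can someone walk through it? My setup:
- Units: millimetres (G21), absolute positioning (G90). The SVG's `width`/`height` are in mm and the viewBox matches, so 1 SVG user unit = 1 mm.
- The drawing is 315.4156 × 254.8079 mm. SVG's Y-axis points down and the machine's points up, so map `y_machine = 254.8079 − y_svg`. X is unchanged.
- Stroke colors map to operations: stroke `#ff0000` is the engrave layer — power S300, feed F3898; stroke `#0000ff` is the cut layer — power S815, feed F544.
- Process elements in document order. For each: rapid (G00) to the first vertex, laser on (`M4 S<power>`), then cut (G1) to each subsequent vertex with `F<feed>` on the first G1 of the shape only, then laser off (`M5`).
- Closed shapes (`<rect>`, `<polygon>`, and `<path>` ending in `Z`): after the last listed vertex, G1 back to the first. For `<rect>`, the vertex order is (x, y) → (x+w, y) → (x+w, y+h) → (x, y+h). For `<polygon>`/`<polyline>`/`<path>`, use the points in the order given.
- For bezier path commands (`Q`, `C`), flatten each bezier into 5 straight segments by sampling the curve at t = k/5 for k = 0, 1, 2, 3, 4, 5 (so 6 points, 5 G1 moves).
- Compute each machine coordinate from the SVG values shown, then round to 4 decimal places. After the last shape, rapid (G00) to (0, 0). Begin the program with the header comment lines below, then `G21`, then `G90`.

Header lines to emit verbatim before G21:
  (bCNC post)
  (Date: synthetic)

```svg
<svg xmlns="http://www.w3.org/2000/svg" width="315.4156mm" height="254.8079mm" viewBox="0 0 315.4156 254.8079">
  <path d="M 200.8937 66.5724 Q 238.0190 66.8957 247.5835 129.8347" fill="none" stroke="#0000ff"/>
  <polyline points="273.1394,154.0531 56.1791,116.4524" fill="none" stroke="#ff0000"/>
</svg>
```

(bCNC post)
(Date: synthetic)
G21
G90
G00 X200.8937 Y188.2355
M4 S815
G1 X214.6414 Y185.6016 F544
G1 X226.1842 Y177.9583
G1 X235.5222 Y165.3059
G1 X242.6553 Y147.6442
G1 X247.5835 Y124.9732
M5
G00 X273.1394 Y100.7548
M4 S300
G1 X56.1791 Y138.3555 F3898
M5
G00 X0.0000 Y0.0000

Since the viewBox matches the mm dimensions, user units are millimetres directly. The only transform is the Y-flip y_m = 254.8079 − y_svg.

Shape 1 is a quadratic bezier drawn with `<path>`. Its stroke #0000ff means cut at S815, F544. After flipping Y the toolpath is (200.8937,188.2355) → (214.6414,185.6016) → (226.1842,177.9583) → (235.5222,165.3059) → (242.6553,147.6442) → (247.5835,124.9732).

Shape 2 is a line segment drawn with `<polyline>`. Its stroke #ff0000 means engrave at S300, F3898. After flipping Y the toolpath is (273.1394,100.7548) → (56.1791,138.3555).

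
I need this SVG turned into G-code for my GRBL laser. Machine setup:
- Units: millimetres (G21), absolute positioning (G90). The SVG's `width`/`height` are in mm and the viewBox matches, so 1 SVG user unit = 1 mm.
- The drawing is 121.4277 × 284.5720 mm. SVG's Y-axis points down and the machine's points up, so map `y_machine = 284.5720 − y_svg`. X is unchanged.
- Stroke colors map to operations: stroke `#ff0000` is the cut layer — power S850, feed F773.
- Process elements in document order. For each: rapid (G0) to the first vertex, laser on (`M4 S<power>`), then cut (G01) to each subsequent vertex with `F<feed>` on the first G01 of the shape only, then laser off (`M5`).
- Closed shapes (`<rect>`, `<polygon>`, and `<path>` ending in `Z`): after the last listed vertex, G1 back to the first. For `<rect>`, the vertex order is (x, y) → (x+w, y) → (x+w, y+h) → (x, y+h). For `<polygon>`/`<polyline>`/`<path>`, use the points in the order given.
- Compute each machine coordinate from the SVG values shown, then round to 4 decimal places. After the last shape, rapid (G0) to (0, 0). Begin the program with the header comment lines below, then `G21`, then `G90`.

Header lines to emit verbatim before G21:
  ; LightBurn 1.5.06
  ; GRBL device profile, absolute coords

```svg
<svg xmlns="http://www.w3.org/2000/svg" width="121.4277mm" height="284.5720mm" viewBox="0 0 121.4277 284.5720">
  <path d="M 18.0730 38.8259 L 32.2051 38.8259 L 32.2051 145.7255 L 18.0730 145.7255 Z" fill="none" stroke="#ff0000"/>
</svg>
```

; LightBurn 1.5.06
; GRBL device profile, absolute coords
G21
G90
G0 X18.0730 Y245.7461
M4 S850
G01 X32.2051 Y245.7461 F773
G01 X32.2051 Y138.8465
G01 X18.0730 Y138.8465
G01 X18.0730 Y245.7461
M5
G0 X0.0000 Y0.0000

1 u = 1 mm; y_m = 284.5720 − y.

[1] `<path>` rectangle, #ff0000→cut S850 F773: (18.0730,245.7461) → (32.2051,245.7461) → (32.2051,138.8465) → (18.0730,138.8465) → (18.0730,245.7461) (closed)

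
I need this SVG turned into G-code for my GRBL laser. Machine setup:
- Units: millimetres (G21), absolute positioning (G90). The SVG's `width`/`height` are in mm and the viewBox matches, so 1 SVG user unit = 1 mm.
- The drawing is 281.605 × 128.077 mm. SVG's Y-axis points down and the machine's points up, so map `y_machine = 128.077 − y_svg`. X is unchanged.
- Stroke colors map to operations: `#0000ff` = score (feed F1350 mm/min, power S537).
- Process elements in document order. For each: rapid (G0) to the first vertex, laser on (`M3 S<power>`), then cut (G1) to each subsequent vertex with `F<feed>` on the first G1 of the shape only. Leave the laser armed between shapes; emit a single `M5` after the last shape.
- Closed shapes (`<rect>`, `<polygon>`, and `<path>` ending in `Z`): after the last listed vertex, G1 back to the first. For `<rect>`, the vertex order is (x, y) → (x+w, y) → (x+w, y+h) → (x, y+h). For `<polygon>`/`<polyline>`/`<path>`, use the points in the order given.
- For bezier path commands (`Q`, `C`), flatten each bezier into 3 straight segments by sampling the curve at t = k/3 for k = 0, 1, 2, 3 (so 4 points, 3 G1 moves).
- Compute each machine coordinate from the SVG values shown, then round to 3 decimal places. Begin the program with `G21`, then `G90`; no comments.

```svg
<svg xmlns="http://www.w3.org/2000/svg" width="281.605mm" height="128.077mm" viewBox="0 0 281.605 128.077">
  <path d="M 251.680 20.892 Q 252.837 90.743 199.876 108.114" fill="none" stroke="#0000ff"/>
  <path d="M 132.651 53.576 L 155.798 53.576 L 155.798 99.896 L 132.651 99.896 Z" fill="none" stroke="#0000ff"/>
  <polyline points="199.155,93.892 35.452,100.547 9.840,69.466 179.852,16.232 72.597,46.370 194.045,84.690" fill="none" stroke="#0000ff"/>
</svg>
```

G21
G90
G0 X251.680 Y107.185
M3 S537
G1 X246.438 Y66.449 F1350
G1 X229.170 Y37.375
G1 X199.876 Y19.963
G0 X132.651 Y74.501
M3 S537
G1 X155.798 Y74.501 F1350
G1 X155.798 Y28.181
G1 X132.651 Y28.181
G1 X132.651 Y74.501
G0 X199.155 Y34.185
M3 S537
G1 X35.452 Y27.530 F1350
G1 X9.840 Y58.611
G1 X179.852 Y111.845
G1 X72.597 Y81.707
G1 X194.045 Y43.387
M5

1 u = 1 mm; y_m = 128.077 − y.

[1] `<path>` quadratic bezier, #0000ff→score S537 F1350: (251.680,107.185) → (246.438,66.449) → (229.170,37.375) → (199.876,19.963)

[2] `<path>` rectangle, #0000ff→score S537 F1350: (132.651,74.501) → (155.798,74.501) → (155.798,28.181) → (132.651,28.181) → (132.651,74.501) (closed)

[3] `<polyline>` open polyline, #0000ff→score S537 F1350: (199.155,34.185) → (35.452,27.530) → (9.840,58.611) → (179.852,111.845) → (72.597,81.707) → (194.045,43.387)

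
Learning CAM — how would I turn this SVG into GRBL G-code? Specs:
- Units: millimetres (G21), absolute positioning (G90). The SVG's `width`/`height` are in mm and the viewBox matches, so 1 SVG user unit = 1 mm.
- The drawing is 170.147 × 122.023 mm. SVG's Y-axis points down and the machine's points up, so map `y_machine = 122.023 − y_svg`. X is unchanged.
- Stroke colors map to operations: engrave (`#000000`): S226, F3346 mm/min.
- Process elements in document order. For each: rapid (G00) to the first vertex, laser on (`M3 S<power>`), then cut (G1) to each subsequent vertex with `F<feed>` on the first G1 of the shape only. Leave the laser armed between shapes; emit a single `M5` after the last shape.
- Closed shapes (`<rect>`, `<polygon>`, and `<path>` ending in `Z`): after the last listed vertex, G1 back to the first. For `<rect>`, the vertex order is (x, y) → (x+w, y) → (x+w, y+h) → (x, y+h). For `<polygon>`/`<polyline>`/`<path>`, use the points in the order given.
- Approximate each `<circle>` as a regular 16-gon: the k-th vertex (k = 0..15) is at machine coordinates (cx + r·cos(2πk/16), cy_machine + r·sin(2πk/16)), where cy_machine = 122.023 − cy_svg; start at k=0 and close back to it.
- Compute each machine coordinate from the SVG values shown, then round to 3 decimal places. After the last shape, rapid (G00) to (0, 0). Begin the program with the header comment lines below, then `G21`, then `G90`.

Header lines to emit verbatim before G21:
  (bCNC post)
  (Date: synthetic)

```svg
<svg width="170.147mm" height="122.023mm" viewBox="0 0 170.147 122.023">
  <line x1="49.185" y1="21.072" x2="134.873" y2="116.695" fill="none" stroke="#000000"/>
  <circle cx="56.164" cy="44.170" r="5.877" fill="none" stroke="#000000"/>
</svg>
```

(bCNC post)
(Date: synthetic)
G21
G90
G00 X49.185 Y100.951
M3 S226
G1 X134.873 Y5.328 F3346
G00 X62.041 Y77.853
M3 S226
G1 X61.594 Y80.102 F3346
G1 X60.320 Y82.009
G1 X58.413 Y83.283
G1 X56.164 Y83.730
G1 X53.915 Y83.283
G1 X52.008 Y82.009
G1 X50.734 Y80.102
G1 X50.287 Y77.853
G1 X50.734 Y75.604
G1 X52.008 Y73.697
G1 X53.915 Y72.423
G1 X56.164 Y71.976
G1 X58.413 Y72.423
G1 X60.320 Y73.697
G1 X61.594 Y75.604
G1 X62.041 Y77.853
M5
G00 X0.000 Y0.000

viewBox `0 0 170.147 122.023` with mm width/height → 1 unit = 1 mm. Flip: y_m = 122.023 − y_svg.

**Shape 1** — `<line>` line segment, stroke `#000000` → engrave (S226, F3346). Machine vertices: (49.185,100.951) → (134.873,5.328). Open path.

**Shape 2** — `<circle>` circle, stroke `#000000` → engrave (S226, F3346). Machine vertices: (62.041,77.853) → (61.594,80.102) → (60.320,82.009) → (58.413,83.283) → (56.164,83.730) → (53.915,83.283) → (52.008,82.009) → (50.734,80.102) → (50.287,77.853) → (50.734,75.604) → (52.008,73.697) → (53.915,72.423) → (56.164,71.976) → (58.413,72.423) → (60.320,73.697) → (61.594,75.604) → (62.041,77.853). Closed: final G1 returns to the first vertex.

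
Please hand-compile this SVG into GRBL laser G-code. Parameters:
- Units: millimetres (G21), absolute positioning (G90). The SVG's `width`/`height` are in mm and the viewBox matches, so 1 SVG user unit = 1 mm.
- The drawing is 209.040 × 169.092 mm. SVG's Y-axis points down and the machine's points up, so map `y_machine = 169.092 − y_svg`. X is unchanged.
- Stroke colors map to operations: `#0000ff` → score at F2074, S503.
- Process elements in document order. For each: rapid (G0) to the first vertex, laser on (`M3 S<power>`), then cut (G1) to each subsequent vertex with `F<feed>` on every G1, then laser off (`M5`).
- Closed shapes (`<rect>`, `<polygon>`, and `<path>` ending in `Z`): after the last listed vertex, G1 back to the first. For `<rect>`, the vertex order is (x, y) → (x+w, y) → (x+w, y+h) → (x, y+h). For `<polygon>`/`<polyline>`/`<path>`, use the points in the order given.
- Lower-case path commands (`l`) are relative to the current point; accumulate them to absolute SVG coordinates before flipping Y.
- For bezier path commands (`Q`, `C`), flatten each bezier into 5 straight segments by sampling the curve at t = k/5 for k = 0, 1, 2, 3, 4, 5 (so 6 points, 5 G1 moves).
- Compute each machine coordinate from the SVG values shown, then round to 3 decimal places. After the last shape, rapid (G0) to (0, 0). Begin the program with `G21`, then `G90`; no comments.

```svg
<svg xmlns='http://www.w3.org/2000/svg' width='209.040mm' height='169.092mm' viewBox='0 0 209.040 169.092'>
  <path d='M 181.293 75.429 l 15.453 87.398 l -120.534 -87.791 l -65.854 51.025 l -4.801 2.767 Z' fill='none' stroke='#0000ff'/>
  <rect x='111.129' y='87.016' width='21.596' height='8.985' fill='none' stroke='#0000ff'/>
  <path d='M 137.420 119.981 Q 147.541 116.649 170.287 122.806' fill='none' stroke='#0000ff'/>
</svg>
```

G21
G90
G0 X181.293 Y93.663
M3 S503
G1 X196.746 Y6.265 F2074
G1 X76.212 Y94.056 F2074
G1 X10.358 Y43.031 F2074
G1 X5.557 Y40.264 F2074
G1 X181.293 Y93.663 F2074
M5
G0 X111.129 Y82.076
M3 S503
G1 X132.725 Y82.076 F2074
G1 X132.725 Y73.091 F2074
G1 X111.129 Y73.091 F2074
G1 X111.129 Y82.076 F2074
M5
G0 X137.420 Y49.111
M3 S503
G1 X141.973 Y50.064 F2074
G1 X147.537 Y50.258 F2074
G1 X154.110 Y49.693 F2074
G1 X161.694 Y48.369 F2074
G1 X170.287 Y46.286 F2074
M5
G0 X0.000 Y0.000

viewBox `0 0 209.040 169.092` with mm width/height → 1 unit = 1 mm. Flip: y_m = 169.092 − y_svg.

**Shape 1** — `<path>` closed polygon, stroke `#0000ff` → score (S503, F2074). Machine vertices: (181.293,93.663) → (196.746,6.265) → (76.212,94.056) → (10.358,43.031) → (5.557,40.264) → (181.293,93.663). Closed: final G1 returns to the first vertex.

**Shape 2** — `<rect>` rectangle, stroke `#0000ff` → score (S503, F2074). Machine vertices: (111.129,82.076) → (132.725,82.076) → (132.725,73.091) → (111.129,73.091) → (111.129,82.076). Closed: final G1 returns to the first vertex.

**Shape 3** — `<path>` quadratic bezier, stroke `#0000ff` → score (S503, F2074). Control points (SVG): P0=(137.420,119.981), P1=(147.541,116.649), P2=(170.287,122.806); sampled at t=k/5. Machine vertices: (137.420,49.111) → (141.973,50.064) → (147.537,50.258) → (154.110,49.693) → (161.694,48.369) → (170.287,46.286). Open path.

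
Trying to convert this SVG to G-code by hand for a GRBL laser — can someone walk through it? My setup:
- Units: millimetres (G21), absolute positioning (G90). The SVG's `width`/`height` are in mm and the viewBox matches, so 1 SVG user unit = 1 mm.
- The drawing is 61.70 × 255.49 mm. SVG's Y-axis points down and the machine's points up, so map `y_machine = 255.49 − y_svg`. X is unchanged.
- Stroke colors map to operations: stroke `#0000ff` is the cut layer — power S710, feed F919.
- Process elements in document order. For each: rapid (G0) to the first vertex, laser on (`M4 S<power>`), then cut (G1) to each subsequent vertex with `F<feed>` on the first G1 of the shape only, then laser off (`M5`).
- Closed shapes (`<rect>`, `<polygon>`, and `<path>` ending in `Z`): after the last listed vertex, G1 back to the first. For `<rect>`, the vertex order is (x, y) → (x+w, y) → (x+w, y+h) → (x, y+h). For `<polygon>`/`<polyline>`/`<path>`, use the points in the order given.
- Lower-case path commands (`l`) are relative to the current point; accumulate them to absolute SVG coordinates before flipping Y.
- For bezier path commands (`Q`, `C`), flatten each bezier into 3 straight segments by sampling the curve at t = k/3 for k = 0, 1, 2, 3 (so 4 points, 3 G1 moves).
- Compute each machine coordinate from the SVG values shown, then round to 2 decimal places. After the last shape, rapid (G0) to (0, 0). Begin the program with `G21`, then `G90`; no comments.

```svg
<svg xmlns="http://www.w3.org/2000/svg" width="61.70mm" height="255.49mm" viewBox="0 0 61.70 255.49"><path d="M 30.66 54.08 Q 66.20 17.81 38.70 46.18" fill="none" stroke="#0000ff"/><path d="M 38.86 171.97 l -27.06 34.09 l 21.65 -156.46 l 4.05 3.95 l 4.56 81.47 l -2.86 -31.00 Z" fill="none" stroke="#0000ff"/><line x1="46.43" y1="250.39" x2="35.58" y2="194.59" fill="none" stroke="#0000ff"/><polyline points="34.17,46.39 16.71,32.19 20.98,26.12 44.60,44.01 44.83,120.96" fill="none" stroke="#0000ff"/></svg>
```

G21
G90
G0 X30.66 Y201.41
M4 S710
G1 X47.35 Y218.41 F919
G1 X50.03 Y221.04
G1 X38.70 Y209.31
M5
G0 X38.86 Y83.52
M4 S710
G1 X11.80 Y49.43 F919
G1 X33.45 Y205.89
G1 X37.50 Y201.94
G1 X42.06 Y120.47
G1 X39.20 Y151.47
G1 X38.86 Y83.52
M5
G0 X46.43 Y5.10
M4 S710
G1 X35.58 Y60.90 F919
M5
G0 X34.17 Y209.10
M4 S710
G1 X16.71 Y223.30 F919
G1 X20.98 Y229.37
G1 X44.60 Y211.48
G1 X44.83 Y134.53
M5
G0 X0.00 Y0.00

1 u = 1 mm; y_m = 255.49 − y.

[1] `<path>` quadratic bezier, #0000ff→cut S710 F919: (30.66,201.41) → (47.35,218.41) → (50.03,221.04) → (38.70,209.31)

[2] `<path>` closed polygon, #0000ff→cut S710 F919: (38.86,83.52) → (11.80,49.43) → (33.45,205.89) → (37.50,201.94) → (42.06,120.47) → (39.20,151.47) → (38.86,83.52) (closed)

[3] `<line>` line segment, #0000ff→cut S710 F919: (46.43,5.10) → (35.58,60.90)

[4] `<polyline>` open polyline, #0000ff→cut S710 F919: (34.17,209.10) → (16.71,223.30) → (20.98,229.37) → (44.60,211.48) → (44.83,134.53)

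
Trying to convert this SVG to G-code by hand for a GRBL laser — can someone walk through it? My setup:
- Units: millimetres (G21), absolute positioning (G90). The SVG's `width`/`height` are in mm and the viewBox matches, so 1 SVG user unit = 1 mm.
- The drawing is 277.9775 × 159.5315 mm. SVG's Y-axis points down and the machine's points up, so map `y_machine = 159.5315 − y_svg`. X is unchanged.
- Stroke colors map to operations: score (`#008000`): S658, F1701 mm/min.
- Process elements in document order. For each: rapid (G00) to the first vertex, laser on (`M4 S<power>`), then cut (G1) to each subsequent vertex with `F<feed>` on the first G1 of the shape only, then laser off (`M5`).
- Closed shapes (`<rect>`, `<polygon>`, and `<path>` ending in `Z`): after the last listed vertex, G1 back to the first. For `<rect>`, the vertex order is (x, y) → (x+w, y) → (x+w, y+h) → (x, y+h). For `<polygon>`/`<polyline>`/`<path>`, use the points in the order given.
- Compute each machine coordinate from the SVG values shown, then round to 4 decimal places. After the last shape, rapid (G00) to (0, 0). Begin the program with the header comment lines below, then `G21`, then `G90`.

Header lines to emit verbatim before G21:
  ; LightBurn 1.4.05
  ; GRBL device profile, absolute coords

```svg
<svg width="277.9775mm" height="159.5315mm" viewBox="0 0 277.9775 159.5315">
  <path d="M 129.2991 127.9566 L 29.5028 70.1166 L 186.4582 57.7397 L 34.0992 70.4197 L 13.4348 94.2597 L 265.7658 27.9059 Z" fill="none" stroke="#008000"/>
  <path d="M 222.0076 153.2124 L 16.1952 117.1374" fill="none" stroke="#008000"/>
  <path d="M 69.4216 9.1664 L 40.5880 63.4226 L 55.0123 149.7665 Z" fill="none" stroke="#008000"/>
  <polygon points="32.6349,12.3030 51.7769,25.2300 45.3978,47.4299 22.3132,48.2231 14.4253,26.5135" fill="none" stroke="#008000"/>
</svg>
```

; LightBurn 1.4.05
; GRBL device profile, absolute coords
G21
G90
G00 X129.2991 Y31.5749
M4 S658
G1 X29.5028 Y89.4149 F1701
G1 X186.4582 Y101.7918
G1 X34.0992 Y89.1118
G1 X13.4348 Y65.2718
G1 X265.7658 Y131.6256
G1 X129.2991 Y31.5749
M5
G00 X222.0076 Y6.3191
M4 S658
G1 X16.1952 Y42.3941 F1701
M5
G00 X69.4216 Y150.3651
M4 S658
G1 X40.5880 Y96.1089 F1701
G1 X55.0123 Y9.7650
G1 X69.4216 Y150.3651
M5
G00 X32.6349 Y147.2285
M4 S658
G1 X51.7769 Y134.3015 F1701
G1 X45.3978 Y112.1016
G1 X22.3132 Y111.3084
G1 X14.4253 Y133.0180
G1 X32.6349 Y147.2285
M5
G00 X0.0000 Y0.0000

1 u = 1 mm; y_m = 159.5315 − y.

[1] `<path>` closed polygon, #008000→score S658 F1701: (129.2991,31.5749) → (29.5028,89.4149) → (186.4582,101.7918) → (34.0992,89.1118) → (13.4348,65.2718) → (265.7658,131.6256) → (129.2991,31.5749) (closed)

[2] `<path>` line segment, #008000→score S658 F1701: (222.0076,6.3191) → (16.1952,42.3941)

[3] `<path>` closed polygon, #008000→score S658 F1701: (69.4216,150.3651) → (40.5880,96.1089) → (55.0123,9.7650) → (69.4216,150.3651) (closed)

[4] `<polygon>` regular polygon, #008000→score S658 F1701: (32.6349,147.2285) → (51.7769,134.3015) → (45.3978,112.1016) → (22.3132,111.3084) → (14.4253,133.0180) → (32.6349,147.2285) (closed)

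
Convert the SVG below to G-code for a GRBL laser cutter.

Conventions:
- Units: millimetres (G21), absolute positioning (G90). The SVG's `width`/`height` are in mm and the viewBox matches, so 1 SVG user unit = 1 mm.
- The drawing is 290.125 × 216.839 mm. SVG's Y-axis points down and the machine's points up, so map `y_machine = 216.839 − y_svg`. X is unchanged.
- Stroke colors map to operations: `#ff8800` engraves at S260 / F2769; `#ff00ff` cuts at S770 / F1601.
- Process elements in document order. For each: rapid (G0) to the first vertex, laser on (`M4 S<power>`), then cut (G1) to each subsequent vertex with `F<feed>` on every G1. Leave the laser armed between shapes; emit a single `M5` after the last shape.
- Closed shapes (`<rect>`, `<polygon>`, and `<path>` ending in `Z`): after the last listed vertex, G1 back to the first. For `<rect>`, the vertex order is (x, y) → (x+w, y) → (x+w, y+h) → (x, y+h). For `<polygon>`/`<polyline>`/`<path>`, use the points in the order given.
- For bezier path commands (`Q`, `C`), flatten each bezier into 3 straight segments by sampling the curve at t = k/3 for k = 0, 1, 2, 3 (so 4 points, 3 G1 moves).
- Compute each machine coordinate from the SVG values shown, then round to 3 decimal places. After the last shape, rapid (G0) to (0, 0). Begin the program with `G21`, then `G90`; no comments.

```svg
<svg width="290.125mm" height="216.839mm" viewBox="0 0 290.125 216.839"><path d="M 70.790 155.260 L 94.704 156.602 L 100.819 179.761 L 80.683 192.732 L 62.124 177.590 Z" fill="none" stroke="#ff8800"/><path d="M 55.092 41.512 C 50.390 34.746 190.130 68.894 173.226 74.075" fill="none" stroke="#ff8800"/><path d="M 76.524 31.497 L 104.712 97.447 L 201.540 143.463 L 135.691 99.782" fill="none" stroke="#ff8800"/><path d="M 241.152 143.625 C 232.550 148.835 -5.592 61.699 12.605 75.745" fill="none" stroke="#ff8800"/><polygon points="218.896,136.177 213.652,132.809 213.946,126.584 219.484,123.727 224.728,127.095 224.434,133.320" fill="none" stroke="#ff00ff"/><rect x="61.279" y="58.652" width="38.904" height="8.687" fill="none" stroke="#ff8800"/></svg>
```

Since the viewBox matches the mm dimensions, user units are millimetres directly. The only transform is the Y-flip y_m = 216.839 − y_svg.

Shape 1 is a regular polygon drawn with `<path>`. Its stroke #ff8800 means engrave at S260, F2769. After flipping Y the toolpath is (70.790,61.579) → (94.704,60.237) → (100.819,37.078) → (80.683,24.107) → (62.124,39.249) → (70.790,61.579), returning to the start.

Shape 2 is a cubic bezier drawn with `<path>`. Its stroke #ff8800 means engrave at S260, F2769. After flipping Y the toolpath is (55.092,175.327) → (87.386,171.043) → (149.067,155.012) → (173.226,142.764).

Shape 3 is a open polyline drawn with `<path>`. Its stroke #ff8800 means engrave at S260, F2769. After flipping Y the toolpath is (76.524,185.342) → (104.712,119.392) → (201.540,73.376) → (135.691,117.057).

Shape 4 is a cubic bezier drawn with `<path>`. Its stroke #ff8800 means engrave at S260, F2769. After flipping Y the toolpath is (241.152,73.214) → (174.032,91.618) → (61.859,128.580) → (12.605,141.094).

Shape 5 is a regular polygon drawn with `<polygon>`. Its stroke #ff00ff means cut at S770, F1601. After flipping Y the toolpath is (218.896,80.662) → (213.652,84.030) → (213.946,90.255) → (219.484,93.112) → (224.728,89.744) → (224.434,83.519) → (218.896,80.662), returning to the start.

Shape 6 is a rectangle drawn with `<rect>`. Its stroke #ff8800 means engrave at S260, F2769. After flipping Y the toolpath is (61.279,158.187) → (100.183,158.187) → (100.183,149.500) → (61.279,149.500) → (61.279,158.187), returning to the start.

G21
G90
G0 X70.790 Y61.579
M4 S260
G1 X94.704 Y60.237 F2769
G1 X100.819 Y37.078 F2769
G1 X80.683 Y24.107 F2769
G1 X62.124 Y39.249 F2769
G1 X70.790 Y61.579 F2769
G0 X55.092 Y175.327
M4 S260
G1 X87.386 Y171.043 F2769
G1 X149.067 Y155.012 F2769
G1 X173.226 Y142.764 F2769
G0 X76.524 Y185.342
M4 S260
G1 X104.712 Y119.392 F2769
G1 X201.540 Y73.376 F2769
G1 X135.691 Y117.057 F2769
G0 X241.152 Y73.214
M4 S260
G1 X174.032 Y91.618 F2769
G1 X61.859 Y128.580 F2769
G1 X12.605 Y141.094 F2769
G0 X218.896 Y80.662
M4 S770
G1 X213.652 Y84.030 F1601
G1 X213.946 Y90.255 F1601
G1 X219.484 Y93.112 F1601
G1 X224.728 Y89.744 F1601
G1 X224.434 Y83.519 F1601
G1 X218.896 Y80.662 F1601
G0 X61.279 Y158.187
M4 S260
G1 X100.183 Y158.187 F2769
G1 X100.183 Y149.500 F2769
G1 X61.279 Y149.500 F2769
G1 X61.279 Y158.187 F2769
M5
G0 X0.000 Y0.000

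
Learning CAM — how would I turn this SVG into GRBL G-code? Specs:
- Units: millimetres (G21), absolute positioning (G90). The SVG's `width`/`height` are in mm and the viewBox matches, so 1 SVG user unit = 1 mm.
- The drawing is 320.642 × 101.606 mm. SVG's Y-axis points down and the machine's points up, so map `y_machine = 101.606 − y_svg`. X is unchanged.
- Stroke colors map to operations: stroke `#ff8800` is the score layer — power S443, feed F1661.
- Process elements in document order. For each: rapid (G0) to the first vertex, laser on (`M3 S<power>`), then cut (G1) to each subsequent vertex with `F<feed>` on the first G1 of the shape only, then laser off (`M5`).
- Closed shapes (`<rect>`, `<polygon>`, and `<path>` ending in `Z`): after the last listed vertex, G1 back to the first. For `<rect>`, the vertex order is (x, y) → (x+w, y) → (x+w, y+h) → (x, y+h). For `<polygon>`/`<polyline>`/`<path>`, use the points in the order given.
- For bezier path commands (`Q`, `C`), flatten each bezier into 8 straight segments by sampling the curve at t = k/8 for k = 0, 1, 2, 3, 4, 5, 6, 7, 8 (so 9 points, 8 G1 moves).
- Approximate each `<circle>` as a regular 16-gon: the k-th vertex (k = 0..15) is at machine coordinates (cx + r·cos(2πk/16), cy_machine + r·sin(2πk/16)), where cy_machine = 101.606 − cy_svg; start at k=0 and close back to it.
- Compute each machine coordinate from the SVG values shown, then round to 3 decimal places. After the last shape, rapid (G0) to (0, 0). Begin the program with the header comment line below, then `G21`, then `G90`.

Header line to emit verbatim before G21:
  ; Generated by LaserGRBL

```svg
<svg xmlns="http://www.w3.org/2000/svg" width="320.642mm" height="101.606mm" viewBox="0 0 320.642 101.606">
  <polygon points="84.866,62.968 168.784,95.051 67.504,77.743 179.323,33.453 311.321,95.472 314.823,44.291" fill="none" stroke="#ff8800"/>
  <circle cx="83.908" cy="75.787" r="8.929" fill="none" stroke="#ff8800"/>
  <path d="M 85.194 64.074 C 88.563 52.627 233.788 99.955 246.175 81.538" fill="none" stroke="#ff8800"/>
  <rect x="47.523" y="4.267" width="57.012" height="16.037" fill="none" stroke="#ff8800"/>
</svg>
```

Since the viewBox matches the mm dimensions, user units are millimetres directly. The only transform is the Y-flip y_m = 101.606 − y_svg.

Shape 1 is a closed polygon drawn with `<polygon>`. Its stroke #ff8800 means score at S443, F1661. After flipping Y the toolpath is (84.866,38.638) → (168.784,6.555) → (67.504,23.863) → (179.323,68.153) → (311.321,6.134) → (314.823,57.315) → (84.866,38.638), returning to the start.

Shape 2 is a circle drawn with `<circle>`. Its stroke #ff8800 means score at S443, F1661. After flipping Y the toolpath is (92.837,25.819) → (92.157,29.236) → (90.222,32.133) → (87.325,34.068) → (83.908,34.748) → (80.491,34.068) → (77.594,32.133) → (75.659,29.236) → (74.979,25.819) → (75.659,22.402) → (77.594,19.505) → (80.491,17.570) → (83.908,16.890) → (87.325,17.570) → (90.222,19.505) → (92.157,22.402) → (92.837,25.819), returning to the start.

Shape 3 is a cubic bezier drawn with `<path>`. Its stroke #ff8800 means score at S443, F1661. After flipping Y the toolpath is (85.194,37.532) → (92.570,39.313) → (110.027,37.043) → (134.344,32.181) → (162.303,26.186) → (190.684,20.519) → (216.270,16.637) → (235.840,16.000) → (246.175,20.068).

Shape 4 is a rectangle drawn with `<rect>`. Its stroke #ff8800 means score at S443, F1661. After flipping Y the toolpath is (47.523,97.339) → (104.535,97.339) → (104.535,81.302) → (47.523,81.302) → (47.523,97.339), returning to the start.

; Generated by LaserGRBL
G21
G90
G0 X84.866 Y38.638
M3 S443
G1 X168.784 Y6.555 F1661
G1 X67.504 Y23.863
G1 X179.323 Y68.153
G1 X311.321 Y6.134
G1 X314.823 Y57.315
G1 X84.866 Y38.638
M5
G0 X92.837 Y25.819
M3 S443
G1 X92.157 Y29.236 F1661
G1 X90.222 Y32.133
G1 X87.325 Y34.068
G1 X83.908 Y34.748
G1 X80.491 Y34.068
G1 X77.594 Y32.133
G1 X75.659 Y29.236
G1 X74.979 Y25.819
G1 X75.659 Y22.402
G1 X77.594 Y19.505
G1 X80.491 Y17.570
G1 X83.908 Y16.890
G1 X87.325 Y17.570
G1 X90.222 Y19.505
G1 X92.157 Y22.402
G1 X92.837 Y25.819
M5
G0 X85.194 Y37.532
M3 S443
G1 X92.570 Y39.313 F1661
G1 X110.027 Y37.043
G1 X134.344 Y32.181
G1 X162.303 Y26.186
G1 X190.684 Y20.519
G1 X216.270 Y16.637
G1 X235.840 Y16.000
G1 X246.175 Y20.068
M5
G0 X47.523 Y97.339
M3 S443
G1 X104.535 Y97.339 F1661
G1 X104.535 Y81.302
G1 X47.523 Y81.302
G1 X47.523 Y97.339
M5
G0 X0.000 Y0.000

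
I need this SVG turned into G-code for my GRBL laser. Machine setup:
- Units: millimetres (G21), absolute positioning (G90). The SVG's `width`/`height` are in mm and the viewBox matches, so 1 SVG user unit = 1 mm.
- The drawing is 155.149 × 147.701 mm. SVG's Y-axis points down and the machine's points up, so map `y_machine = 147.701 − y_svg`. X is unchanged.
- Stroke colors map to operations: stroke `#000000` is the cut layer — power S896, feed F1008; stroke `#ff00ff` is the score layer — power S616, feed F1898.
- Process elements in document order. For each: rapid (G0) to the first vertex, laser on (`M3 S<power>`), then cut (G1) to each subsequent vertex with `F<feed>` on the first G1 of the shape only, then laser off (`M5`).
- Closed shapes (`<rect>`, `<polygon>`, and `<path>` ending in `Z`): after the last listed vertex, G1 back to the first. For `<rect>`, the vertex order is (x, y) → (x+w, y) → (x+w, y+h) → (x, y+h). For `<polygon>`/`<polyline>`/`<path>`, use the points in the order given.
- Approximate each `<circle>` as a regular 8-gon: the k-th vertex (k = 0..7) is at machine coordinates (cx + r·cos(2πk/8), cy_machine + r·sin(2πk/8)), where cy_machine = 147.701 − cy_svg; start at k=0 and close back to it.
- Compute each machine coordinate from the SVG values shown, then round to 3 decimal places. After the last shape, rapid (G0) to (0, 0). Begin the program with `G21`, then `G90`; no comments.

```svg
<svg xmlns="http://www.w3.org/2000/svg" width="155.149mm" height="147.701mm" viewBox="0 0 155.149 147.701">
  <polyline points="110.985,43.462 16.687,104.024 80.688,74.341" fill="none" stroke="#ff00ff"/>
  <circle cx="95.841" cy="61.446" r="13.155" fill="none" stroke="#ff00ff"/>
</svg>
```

Since the viewBox matches the mm dimensions, user units are millimetres directly. The only transform is the Y-flip y_m = 147.701 − y_svg.

Shape 1 is a open polyline drawn with `<polyline>`. Its stroke #ff00ff means score at S616, F1898. After flipping Y the toolpath is (110.985,104.239) → (16.687,43.677) → (80.688,73.360).

Shape 2 is a circle drawn with `<circle>`. Its stroke #ff00ff means score at S616, F1898. After flipping Y the toolpath is (108.996,86.255) → (105.143,95.557) → (95.841,99.410) → (86.539,95.557) → (82.686,86.255) → (86.539,76.953) → (95.841,73.100) → (105.143,76.953) → (108.996,86.255), returning to the start.

G21
G90
G0 X110.985 Y104.239
M3 S616
G1 X16.687 Y43.677 F1898
G1 X80.688 Y73.360
M5
G0 X108.996 Y86.255
M3 S616
G1 X105.143 Y95.557 F1898
G1 X95.841 Y99.410
G1 X86.539 Y95.557
G1 X82.686 Y86.255
G1 X86.539 Y76.953
G1 X95.841 Y73.100
G1 X105.143 Y76.953
G1 X108.996 Y86.255
M5
G0 X0.000 Y0.000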